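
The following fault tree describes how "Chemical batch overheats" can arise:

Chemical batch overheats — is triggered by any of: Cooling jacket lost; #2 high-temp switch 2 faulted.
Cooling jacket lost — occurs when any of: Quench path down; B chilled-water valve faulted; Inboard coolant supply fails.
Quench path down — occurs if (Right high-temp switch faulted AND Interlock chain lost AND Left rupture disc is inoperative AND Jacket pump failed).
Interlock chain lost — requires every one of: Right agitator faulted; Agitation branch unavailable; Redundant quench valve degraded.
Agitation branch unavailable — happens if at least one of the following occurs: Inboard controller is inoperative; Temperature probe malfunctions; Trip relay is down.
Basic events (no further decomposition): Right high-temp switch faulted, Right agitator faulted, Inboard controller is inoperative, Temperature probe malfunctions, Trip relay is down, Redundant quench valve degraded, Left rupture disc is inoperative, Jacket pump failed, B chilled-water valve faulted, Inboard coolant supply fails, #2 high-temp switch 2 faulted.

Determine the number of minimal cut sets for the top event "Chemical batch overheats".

6

Agitation branch unavailable [OR]: union of children's cut sets → 3 cut set(s).
Interlock chain lost [AND]: one cut set from each child combined → 1 × 3 × 1 = 3 cut set(s).
Quench path down [AND]: one cut set from each child combined → 1 × 3 × 1 × 1 = 3 cut set(s).
Cooling jacket lost [OR]: union of children's cut sets → 5 cut set(s).
Chemical batch overheats [OR]: union of children's cut sets → 6 cut set(s).
Minimal cut sets: {Inboard controller is inoperative, Jacket pump failed, Left rupture disc is inoperative, Redundant quench valve degraded, Right agitator faulted, Right high-temp switch faulted}; {Jacket pump failed, Left rupture disc is inoperative, Redundant quench valve degraded, Right agitator faulted, Right high-temp switch faulted, Temperature probe malfunctions}; {Jacket pump failed, Left rupture disc is inoperative, Redundant quench valve degraded, Right agitator faulted, Right high-temp switch faulted, Trip relay is down}; {B chilled-water valve faulted}; {Inboard coolant supply fails}; {#2 high-temp switch 2 faulted}.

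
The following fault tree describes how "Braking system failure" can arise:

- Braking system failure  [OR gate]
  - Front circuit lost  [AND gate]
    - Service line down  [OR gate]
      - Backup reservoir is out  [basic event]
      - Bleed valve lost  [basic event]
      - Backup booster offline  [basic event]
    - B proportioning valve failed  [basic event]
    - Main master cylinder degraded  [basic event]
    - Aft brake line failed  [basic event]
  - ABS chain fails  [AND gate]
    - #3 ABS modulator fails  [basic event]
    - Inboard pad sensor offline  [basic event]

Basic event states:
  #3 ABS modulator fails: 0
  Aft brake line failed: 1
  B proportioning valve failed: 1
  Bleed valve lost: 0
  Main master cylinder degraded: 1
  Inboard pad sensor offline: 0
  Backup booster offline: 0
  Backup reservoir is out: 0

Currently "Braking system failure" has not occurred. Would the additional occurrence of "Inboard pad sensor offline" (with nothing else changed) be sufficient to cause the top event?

Counterfactual: set "Inboard pad sensor offline" to occurred.
Service line down [OR]: Backup reservoir is out=not, Bleed valve lost=not, Backup booster offline=not → no input occurs → does not occur.
Front circuit lost [AND]: Service line down=not, B proportioning valve failed=occurs, Main master cylinder degraded=occurs, Aft brake line failed=occurs → not all inputs occur → does not occur.
ABS chain fails [AND]: #3 ABS modulator fails=not, Inboard pad sensor offline=occurs → not all inputs occur → does not occur.
Braking system failure [OR]: Front circuit lost=not, ABS chain fails=not → no input occurs → does not occur.

No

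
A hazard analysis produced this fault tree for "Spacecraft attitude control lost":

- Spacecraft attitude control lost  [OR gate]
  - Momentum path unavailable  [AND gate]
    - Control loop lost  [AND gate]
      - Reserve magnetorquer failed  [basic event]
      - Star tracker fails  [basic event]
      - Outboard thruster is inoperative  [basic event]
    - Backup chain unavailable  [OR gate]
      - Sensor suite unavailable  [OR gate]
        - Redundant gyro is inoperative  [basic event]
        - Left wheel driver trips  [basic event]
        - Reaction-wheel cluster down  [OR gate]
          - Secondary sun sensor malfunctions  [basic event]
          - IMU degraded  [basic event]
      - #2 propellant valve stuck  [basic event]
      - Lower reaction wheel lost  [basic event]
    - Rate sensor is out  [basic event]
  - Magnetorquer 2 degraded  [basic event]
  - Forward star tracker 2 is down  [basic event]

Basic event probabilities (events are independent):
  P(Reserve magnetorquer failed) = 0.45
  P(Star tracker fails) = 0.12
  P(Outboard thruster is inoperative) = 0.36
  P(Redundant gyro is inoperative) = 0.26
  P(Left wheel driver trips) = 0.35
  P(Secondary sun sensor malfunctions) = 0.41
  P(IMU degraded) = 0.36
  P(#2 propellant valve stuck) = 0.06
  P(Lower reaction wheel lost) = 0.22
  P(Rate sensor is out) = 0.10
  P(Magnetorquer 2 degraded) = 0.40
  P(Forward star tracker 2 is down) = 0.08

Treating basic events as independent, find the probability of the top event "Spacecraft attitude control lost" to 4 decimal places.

P(Control loop lost) [AND] = 0.45 × 0.12 × 0.36 = 0.019440
P(Reaction-wheel cluster down) [OR] = 1 − (1−0.41) × (1−0.36) = 0.622400
P(Sensor suite unavailable) [OR] = 1 − (1−0.26) × (1−0.35) × (1−0.622400) = 0.818374
P(Backup chain unavailable) [OR] = 1 − (1−0.818374) × (1−0.06) × (1−0.22) = 0.866832
P(Momentum path unavailable) [AND] = 0.019440 × 0.866832 × 0.10 = 0.001685
P(Spacecraft attitude control lost) [OR] = 1 − (1−0.001685) × (1−0.40) × (1−0.08) = 0.448930
Rounded to 4 decimal places: P(Spacecraft attitude control lost) ≈ 0.4489.

0.4489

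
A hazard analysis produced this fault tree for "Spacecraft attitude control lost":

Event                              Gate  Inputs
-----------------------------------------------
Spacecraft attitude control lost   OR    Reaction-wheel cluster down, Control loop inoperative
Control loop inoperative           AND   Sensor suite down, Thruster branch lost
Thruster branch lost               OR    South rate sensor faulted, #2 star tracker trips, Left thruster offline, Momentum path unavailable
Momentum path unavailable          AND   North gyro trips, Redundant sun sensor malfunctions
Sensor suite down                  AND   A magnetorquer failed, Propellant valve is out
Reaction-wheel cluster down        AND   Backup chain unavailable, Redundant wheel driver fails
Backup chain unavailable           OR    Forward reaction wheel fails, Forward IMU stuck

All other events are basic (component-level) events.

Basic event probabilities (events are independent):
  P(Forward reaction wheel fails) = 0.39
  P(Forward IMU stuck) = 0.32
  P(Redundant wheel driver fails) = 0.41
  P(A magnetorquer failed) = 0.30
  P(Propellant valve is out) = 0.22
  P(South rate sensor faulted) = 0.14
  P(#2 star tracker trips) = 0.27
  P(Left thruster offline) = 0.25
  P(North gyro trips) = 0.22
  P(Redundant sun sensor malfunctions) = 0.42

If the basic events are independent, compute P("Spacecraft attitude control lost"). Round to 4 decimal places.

0.2687

P(Backup chain unavailable) [OR] = 1 − (1−0.39) × (1−0.32) = 0.585200
P(Reaction-wheel cluster down) [AND] = 0.585200 × 0.41 = 0.239932
P(Sensor suite down) [AND] = 0.30 × 0.22 = 0.066000
P(Momentum path unavailable) [AND] = 0.22 × 0.42 = 0.092400
P(Thruster branch lost) [OR] = 1 − (1−0.14) × (1−0.27) × (1−0.25) × (1−0.092400) = 0.572657
P(Control loop inoperative) [AND] = 0.066000 × 0.572657 = 0.037795
P(Spacecraft attitude control lost) [OR] = 1 − (1−0.239932) × (1−0.037795) = 0.268659
Rounded to 4 decimal places: P(Spacecraft attitude control lost) ≈ 0.2687.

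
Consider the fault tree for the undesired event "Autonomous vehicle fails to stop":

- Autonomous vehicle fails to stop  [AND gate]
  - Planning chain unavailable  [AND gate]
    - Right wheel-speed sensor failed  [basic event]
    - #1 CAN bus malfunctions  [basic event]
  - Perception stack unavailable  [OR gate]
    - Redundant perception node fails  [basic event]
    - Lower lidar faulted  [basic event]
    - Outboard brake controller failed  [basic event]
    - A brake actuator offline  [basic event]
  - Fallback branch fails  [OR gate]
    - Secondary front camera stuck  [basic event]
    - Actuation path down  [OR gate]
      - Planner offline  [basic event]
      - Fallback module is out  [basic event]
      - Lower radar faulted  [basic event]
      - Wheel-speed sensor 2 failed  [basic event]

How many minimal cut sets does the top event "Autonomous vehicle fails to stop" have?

20

Planning chain unavailable [AND]: one cut set from each child combined → 1 × 1 = 1 cut set(s).
Perception stack unavailable [OR]: union of children's cut sets → 4 cut set(s).
Actuation path down [OR]: union of children's cut sets → 4 cut set(s).
Fallback branch fails [OR]: union of children's cut sets → 5 cut set(s).
Autonomous vehicle fails to stop [AND]: one cut set from each child combined → 1 × 4 × 5 = 20 cut set(s).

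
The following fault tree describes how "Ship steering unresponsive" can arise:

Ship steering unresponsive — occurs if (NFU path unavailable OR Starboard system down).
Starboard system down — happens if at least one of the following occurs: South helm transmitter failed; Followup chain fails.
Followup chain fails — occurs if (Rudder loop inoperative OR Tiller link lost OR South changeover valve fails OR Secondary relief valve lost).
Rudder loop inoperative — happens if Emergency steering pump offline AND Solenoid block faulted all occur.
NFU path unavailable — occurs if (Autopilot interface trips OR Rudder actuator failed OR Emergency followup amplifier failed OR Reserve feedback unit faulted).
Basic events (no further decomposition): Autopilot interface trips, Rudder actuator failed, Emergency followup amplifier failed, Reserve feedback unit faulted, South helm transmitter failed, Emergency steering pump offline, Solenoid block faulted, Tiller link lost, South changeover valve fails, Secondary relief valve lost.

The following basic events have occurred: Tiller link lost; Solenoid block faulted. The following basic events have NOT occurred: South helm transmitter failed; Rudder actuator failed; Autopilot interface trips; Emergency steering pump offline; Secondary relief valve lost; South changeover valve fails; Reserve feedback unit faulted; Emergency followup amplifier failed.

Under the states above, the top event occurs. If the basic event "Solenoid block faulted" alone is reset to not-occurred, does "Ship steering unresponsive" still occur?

Yes

Counterfactual: set "Solenoid block faulted" to not occurred.
NFU path unavailable [OR]: Autopilot interface trips=not, Rudder actuator failed=not, Emergency followup amplifier failed=not, Reserve feedback unit faulted=not → no input occurs → does not occur.
Rudder loop inoperative [AND]: Emergency steering pump offline=not, Solenoid block faulted=not → not all inputs occur → does not occur.
Followup chain fails [OR]: Rudder loop inoperative=not, Tiller link lost=occurs, South changeover valve fails=not, Secondary relief valve lost=not → at least one input occurs → occurs.
Starboard system down [OR]: South helm transmitter failed=not, Followup chain fails=occurs → at least one input occurs → occurs.
Ship steering unresponsive [OR]: NFU path unavailable=not, Starboard system down=occurs → at least one input occurs → occurs.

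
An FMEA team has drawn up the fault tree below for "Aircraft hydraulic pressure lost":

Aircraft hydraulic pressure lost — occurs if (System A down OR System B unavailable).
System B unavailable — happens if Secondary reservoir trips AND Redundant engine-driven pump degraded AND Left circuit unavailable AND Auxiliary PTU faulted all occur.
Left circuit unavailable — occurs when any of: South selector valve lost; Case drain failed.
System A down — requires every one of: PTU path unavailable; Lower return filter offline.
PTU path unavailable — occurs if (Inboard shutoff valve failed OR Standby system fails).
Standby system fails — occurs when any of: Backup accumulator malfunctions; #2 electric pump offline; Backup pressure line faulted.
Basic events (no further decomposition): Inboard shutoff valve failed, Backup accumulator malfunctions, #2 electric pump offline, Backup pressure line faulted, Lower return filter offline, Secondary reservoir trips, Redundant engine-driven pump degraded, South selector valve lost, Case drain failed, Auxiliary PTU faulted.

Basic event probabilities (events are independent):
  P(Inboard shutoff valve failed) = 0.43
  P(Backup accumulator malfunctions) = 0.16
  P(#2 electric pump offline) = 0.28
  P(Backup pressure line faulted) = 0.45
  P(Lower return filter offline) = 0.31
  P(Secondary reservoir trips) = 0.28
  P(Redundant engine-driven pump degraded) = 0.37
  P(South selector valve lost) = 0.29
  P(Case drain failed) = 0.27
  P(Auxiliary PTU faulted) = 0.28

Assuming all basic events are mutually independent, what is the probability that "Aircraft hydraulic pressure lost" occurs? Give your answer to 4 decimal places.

0.2617

P(Standby system fails) [OR] = 1 − (1−0.16) × (1−0.28) × (1−0.45) = 0.667360
P(PTU path unavailable) [OR] = 1 − (1−0.43) × (1−0.667360) = 0.810395
P(System A down) [AND] = 0.810395 × 0.31 = 0.251222
P(Left circuit unavailable) [OR] = 1 − (1−0.29) × (1−0.27) = 0.481700
P(System B unavailable) [AND] = 0.28 × 0.37 × 0.481700 × 0.28 = 0.013973
P(Aircraft hydraulic pressure lost) [OR] = 1 − (1−0.251222) × (1−0.013973) = 0.261685
Rounded to 4 decimal places: P(Aircraft hydraulic pressure lost) ≈ 0.2617.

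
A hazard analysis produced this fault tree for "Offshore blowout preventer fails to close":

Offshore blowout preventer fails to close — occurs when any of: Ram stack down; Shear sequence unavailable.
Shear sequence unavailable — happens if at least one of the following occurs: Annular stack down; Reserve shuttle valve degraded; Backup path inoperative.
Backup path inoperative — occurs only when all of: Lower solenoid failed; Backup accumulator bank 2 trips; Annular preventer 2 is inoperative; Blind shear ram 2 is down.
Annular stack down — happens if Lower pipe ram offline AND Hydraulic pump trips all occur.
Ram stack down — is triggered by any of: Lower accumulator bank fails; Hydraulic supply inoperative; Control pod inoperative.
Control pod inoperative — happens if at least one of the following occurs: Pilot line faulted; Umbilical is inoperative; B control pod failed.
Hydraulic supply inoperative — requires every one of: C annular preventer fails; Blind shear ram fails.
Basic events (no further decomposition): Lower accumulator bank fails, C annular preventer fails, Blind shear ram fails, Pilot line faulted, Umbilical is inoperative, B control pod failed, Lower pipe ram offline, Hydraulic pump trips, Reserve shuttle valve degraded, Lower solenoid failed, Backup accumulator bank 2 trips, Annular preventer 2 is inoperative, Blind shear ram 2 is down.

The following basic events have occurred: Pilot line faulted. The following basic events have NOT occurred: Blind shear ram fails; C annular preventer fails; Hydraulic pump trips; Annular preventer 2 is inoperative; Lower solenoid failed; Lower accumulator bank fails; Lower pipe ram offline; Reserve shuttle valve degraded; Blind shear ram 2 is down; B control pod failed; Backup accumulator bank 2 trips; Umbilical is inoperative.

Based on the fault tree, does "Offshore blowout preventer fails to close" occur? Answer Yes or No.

Yes

Hydraulic supply inoperative [AND]: C annular preventer fails=not, Blind shear ram fails=not → not all inputs occur → does not occur.
Control pod inoperative [OR]: Pilot line faulted=occurs, Umbilical is inoperative=not, B control pod failed=not → at least one input occurs → occurs.
Ram stack down [OR]: Lower accumulator bank fails=not, Hydraulic supply inoperative=not, Control pod inoperative=occurs → at least one input occurs → occurs.
Annular stack down [AND]: Lower pipe ram offline=not, Hydraulic pump trips=not → not all inputs occur → does not occur.
Backup path inoperative [AND]: Lower solenoid failed=not, Backup accumulator bank 2 trips=not, Annular preventer 2 is inoperative=not, Blind shear ram 2 is down=not → not all inputs occur → does not occur.
Shear sequence unavailable [OR]: Annular stack down=not, Reserve shuttle valve degraded=not, Backup path inoperative=not → no input occurs → does not occur.
Offshore blowout preventer fails to close [OR]: Ram stack down=occurs, Shear sequence unavailable=not → at least one input occurs → occurs.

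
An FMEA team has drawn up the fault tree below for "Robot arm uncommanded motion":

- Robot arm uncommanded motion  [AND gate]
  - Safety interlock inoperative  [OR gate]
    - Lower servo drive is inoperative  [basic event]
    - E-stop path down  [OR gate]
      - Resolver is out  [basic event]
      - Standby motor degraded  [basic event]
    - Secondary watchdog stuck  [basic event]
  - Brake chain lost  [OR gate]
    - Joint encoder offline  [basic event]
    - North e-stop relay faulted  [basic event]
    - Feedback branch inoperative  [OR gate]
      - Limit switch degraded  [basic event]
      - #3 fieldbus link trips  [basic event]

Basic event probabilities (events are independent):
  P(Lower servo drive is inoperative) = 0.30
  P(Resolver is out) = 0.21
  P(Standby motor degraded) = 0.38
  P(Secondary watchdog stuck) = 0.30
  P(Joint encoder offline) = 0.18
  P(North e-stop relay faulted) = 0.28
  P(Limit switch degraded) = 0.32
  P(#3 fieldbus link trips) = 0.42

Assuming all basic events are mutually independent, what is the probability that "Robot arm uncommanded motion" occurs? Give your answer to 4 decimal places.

P(E-stop path down) [OR] = 1 − (1−0.21) × (1−0.38) = 0.510200
P(Safety interlock inoperative) [OR] = 1 − (1−0.30) × (1−0.510200) × (1−0.30) = 0.759998
P(Feedback branch inoperative) [OR] = 1 − (1−0.32) × (1−0.42) = 0.605600
P(Brake chain lost) [OR] = 1 − (1−0.18) × (1−0.28) × (1−0.605600) = 0.767146
P(Robot arm uncommanded motion) [AND] = 0.759998 × 0.767146 = 0.583029
Rounded to 4 decimal places: P(Robot arm uncommanded motion) ≈ 0.5830.

0.5830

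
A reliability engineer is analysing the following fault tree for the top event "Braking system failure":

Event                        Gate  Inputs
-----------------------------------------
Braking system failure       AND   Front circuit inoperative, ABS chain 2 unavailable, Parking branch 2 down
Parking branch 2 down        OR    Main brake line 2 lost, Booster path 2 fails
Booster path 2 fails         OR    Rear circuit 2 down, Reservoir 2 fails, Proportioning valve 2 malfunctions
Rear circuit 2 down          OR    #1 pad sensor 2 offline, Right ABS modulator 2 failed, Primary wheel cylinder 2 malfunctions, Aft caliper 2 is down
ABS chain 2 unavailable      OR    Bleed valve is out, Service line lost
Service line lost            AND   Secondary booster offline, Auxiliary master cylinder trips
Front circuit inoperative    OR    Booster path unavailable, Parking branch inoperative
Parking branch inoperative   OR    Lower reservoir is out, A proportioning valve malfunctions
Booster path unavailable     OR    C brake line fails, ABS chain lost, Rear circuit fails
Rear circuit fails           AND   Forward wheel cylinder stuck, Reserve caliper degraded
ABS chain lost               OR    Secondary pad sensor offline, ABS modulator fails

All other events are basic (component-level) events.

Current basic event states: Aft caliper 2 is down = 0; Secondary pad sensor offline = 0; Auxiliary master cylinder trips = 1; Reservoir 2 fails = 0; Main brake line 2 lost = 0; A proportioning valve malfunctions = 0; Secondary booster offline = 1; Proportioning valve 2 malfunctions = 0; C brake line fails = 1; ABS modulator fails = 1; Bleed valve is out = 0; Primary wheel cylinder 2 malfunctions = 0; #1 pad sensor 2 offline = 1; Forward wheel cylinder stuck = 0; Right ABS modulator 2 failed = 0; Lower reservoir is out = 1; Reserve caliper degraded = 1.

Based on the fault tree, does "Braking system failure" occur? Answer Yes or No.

ABS chain lost [OR]: Secondary pad sensor offline=not, ABS modulator fails=occurs → at least one input occurs → occurs.
Rear circuit fails [AND]: Forward wheel cylinder stuck=not, Reserve caliper degraded=occurs → not all inputs occur → does not occur.
Booster path unavailable [OR]: C brake line fails=occurs, ABS chain lost=occurs, Rear circuit fails=not → at least one input occurs → occurs.
Parking branch inoperative [OR]: Lower reservoir is out=occurs, A proportioning valve malfunctions=not → at least one input occurs → occurs.
Front circuit inoperative [OR]: Booster path unavailable=occurs, Parking branch inoperative=occurs → at least one input occurs → occurs.
Service line lost [AND]: Secondary booster offline=occurs, Auxiliary master cylinder trips=occurs → all inputs occur → occurs.
ABS chain 2 unavailable [OR]: Bleed valve is out=not, Service line lost=occurs → at least one input occurs → occurs.
Rear circuit 2 down [OR]: #1 pad sensor 2 offline=occurs, Right ABS modulator 2 failed=not, Primary wheel cylinder 2 malfunctions=not, Aft caliper 2 is down=not → at least one input occurs → occurs.
Booster path 2 fails [OR]: Rear circuit 2 down=occurs, Reservoir 2 fails=not, Proportioning valve 2 malfunctions=not → at least one input occurs → occurs.
Parking branch 2 down [OR]: Main brake line 2 lost=not, Booster path 2 fails=occurs → at least one input occurs → occurs.
Braking system failure [AND]: Front circuit inoperative=occurs, ABS chain 2 unavailable=occurs, Parking branch 2 down=occurs → all inputs occur → occurs.

Yes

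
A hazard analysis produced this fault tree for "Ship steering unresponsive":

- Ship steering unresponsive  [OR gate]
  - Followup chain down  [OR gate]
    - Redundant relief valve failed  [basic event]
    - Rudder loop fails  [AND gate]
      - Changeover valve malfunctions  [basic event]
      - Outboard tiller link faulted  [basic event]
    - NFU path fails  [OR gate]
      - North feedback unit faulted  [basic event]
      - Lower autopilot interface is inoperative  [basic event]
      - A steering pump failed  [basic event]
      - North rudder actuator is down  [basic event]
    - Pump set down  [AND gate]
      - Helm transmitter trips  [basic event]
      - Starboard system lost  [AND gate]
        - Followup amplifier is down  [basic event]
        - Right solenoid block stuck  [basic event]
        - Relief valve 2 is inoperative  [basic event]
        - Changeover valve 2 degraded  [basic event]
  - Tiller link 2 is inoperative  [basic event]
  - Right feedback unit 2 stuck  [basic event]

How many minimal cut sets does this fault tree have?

9

Rudder loop fails [AND]: one cut set from each child combined → 1 × 1 = 1 cut set(s).
NFU path fails [OR]: union of children's cut sets → 4 cut set(s).
Starboard system lost [AND]: one cut set from each child combined → 1 × 1 × 1 × 1 = 1 cut set(s).
Pump set down [AND]: one cut set from each child combined → 1 × 1 = 1 cut set(s).
Followup chain down [OR]: union of children's cut sets → 7 cut set(s).
Ship steering unresponsive [OR]: union of children's cut sets → 9 cut set(s).
Minimal cut sets: {Redundant relief valve failed}; {Changeover valve malfunctions, Outboard tiller link faulted}; {North feedback unit faulted}; {Lower autopilot interface is inoperative}; {A steering pump failed}; {North rudder actuator is down}; {Changeover valve 2 degraded, Followup amplifier is down, Helm transmitter trips, Relief valve 2 is inoperative, Right solenoid block stuck}; {Tiller link 2 is inoperative}; {Right feedback unit 2 stuck}.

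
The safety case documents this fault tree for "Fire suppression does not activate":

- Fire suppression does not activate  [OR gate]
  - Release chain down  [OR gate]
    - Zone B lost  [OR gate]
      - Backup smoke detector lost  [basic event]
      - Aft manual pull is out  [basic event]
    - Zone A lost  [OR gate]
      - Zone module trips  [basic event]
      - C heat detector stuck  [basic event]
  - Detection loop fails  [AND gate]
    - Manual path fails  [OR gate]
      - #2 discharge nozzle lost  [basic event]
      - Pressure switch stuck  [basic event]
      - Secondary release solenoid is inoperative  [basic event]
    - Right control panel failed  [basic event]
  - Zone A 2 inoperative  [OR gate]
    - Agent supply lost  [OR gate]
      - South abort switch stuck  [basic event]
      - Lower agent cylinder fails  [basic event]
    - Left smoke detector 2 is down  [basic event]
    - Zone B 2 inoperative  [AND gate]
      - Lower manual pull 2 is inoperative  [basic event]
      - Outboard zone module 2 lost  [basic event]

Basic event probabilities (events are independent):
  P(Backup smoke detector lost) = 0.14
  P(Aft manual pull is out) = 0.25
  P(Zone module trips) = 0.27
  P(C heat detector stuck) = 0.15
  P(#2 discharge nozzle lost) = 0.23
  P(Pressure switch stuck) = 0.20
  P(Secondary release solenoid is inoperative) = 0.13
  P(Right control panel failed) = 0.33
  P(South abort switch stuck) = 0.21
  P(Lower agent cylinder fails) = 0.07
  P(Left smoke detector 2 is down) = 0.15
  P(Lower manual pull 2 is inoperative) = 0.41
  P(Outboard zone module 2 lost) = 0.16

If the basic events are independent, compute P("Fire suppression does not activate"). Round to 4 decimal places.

P(Zone B lost) [OR] = 1 − (1−0.14) × (1−0.25) = 0.355000
P(Zone A lost) [OR] = 1 − (1−0.27) × (1−0.15) = 0.379500
P(Release chain down) [OR] = 1 − (1−0.355000) × (1−0.379500) = 0.599778
P(Manual path fails) [OR] = 1 − (1−0.23) × (1−0.20) × (1−0.13) = 0.464080
P(Detection loop fails) [AND] = 0.464080 × 0.33 = 0.153146
P(Agent supply lost) [OR] = 1 − (1−0.21) × (1−0.07) = 0.265300
P(Zone B 2 inoperative) [AND] = 0.41 × 0.16 = 0.065600
P(Zone A 2 inoperative) [OR] = 1 − (1−0.265300) × (1−0.15) × (1−0.065600) = 0.416472
P(Fire suppression does not activate) [OR] = 1 − (1−0.599778) × (1−0.153146) × (1−0.416472) = 0.802225
Rounded to 4 decimal places: P(Fire suppression does not activate) ≈ 0.8022.

0.8022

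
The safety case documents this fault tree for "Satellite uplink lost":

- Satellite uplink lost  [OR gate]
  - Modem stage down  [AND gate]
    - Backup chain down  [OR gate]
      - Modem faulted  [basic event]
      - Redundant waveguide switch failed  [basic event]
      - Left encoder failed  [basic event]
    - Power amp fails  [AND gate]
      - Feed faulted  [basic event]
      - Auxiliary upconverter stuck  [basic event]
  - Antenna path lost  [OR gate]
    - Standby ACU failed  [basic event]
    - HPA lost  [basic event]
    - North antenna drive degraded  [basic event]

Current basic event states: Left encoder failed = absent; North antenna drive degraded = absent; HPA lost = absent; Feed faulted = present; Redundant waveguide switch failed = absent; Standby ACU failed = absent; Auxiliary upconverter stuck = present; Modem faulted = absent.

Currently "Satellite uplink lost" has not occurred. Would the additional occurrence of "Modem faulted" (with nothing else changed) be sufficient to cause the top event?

Yes

Counterfactual: set "Modem faulted" to occurred.
Backup chain down [OR]: Modem faulted=occurs, Redundant waveguide switch failed=not, Left encoder failed=not → at least one input occurs → occurs.
Power amp fails [AND]: Feed faulted=occurs, Auxiliary upconverter stuck=occurs → all inputs occur → occurs.
Modem stage down [AND]: Backup chain down=occurs, Power amp fails=occurs → all inputs occur → occurs.
Antenna path lost [OR]: Standby ACU failed=not, HPA lost=not, North antenna drive degraded=not → no input occurs → does not occur.
Satellite uplink lost [OR]: Modem stage down=occurs, Antenna path lost=not → at least one input occurs → occurs.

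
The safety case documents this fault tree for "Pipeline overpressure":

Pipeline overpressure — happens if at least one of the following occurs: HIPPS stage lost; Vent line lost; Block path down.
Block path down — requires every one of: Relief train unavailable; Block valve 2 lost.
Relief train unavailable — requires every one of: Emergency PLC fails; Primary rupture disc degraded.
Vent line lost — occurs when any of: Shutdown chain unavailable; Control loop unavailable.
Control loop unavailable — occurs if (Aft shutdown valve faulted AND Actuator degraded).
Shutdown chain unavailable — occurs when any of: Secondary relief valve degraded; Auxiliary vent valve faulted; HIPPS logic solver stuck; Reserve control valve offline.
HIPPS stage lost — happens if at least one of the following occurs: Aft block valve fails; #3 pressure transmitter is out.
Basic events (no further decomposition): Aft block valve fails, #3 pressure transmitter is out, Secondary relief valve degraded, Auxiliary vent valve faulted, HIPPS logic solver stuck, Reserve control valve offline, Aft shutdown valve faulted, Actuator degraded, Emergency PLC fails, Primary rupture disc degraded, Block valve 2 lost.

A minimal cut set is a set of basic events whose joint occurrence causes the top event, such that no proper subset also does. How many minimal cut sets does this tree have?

8

HIPPS stage lost [OR]: union of children's cut sets → 2 cut set(s).
Shutdown chain unavailable [OR]: union of children's cut sets → 4 cut set(s).
Control loop unavailable [AND]: one cut set from each child combined → 1 × 1 = 1 cut set(s).
Vent line lost [OR]: union of children's cut sets → 5 cut set(s).
Relief train unavailable [AND]: one cut set from each child combined → 1 × 1 = 1 cut set(s).
Block path down [AND]: one cut set from each child combined → 1 × 1 = 1 cut set(s).
Pipeline overpressure [OR]: union of children's cut sets → 8 cut set(s).
Minimal cut sets: {Aft block valve fails}; {#3 pressure transmitter is out}; {Secondary relief valve degraded}; {Auxiliary vent valve faulted}; {HIPPS logic solver stuck}; {Reserve control valve offline}; {Actuator degraded, Aft shutdown valve faulted}; {Block valve 2 lost, Emergency PLC fails, Primary rupture disc degraded}.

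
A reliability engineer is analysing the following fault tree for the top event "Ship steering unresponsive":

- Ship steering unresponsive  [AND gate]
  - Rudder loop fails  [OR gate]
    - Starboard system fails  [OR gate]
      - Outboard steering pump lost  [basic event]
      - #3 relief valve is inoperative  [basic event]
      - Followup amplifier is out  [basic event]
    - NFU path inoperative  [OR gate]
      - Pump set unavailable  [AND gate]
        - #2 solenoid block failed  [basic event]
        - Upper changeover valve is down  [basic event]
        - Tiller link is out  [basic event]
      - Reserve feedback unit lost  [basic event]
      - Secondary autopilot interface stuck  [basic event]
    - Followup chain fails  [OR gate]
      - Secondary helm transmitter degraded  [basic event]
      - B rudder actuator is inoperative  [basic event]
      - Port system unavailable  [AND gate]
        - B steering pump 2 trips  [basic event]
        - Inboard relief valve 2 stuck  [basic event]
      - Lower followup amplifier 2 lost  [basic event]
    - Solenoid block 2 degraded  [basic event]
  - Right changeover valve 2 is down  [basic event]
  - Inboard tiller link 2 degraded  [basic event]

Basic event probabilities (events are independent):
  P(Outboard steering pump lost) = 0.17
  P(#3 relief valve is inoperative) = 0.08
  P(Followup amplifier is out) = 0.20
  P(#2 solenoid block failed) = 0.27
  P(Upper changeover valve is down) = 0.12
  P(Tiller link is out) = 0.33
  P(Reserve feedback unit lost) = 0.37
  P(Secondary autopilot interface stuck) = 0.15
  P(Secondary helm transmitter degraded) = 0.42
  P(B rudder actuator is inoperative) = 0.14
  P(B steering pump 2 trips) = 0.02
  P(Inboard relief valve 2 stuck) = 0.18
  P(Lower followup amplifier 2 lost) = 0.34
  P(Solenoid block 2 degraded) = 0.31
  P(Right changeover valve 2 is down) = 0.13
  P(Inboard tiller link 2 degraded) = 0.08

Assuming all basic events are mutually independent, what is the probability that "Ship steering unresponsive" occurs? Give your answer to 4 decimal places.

0.0096

P(Starboard system fails) [OR] = 1 − (1−0.17) × (1−0.08) × (1−0.20) = 0.389120
P(Pump set unavailable) [AND] = 0.27 × 0.12 × 0.33 = 0.010692
P(NFU path inoperative) [OR] = 1 − (1−0.010692) × (1−0.37) × (1−0.15) = 0.470226
P(Port system unavailable) [AND] = 0.02 × 0.18 = 0.003600
P(Followup chain fails) [OR] = 1 − (1−0.42) × (1−0.14) × (1−0.003600) × (1−0.34) = 0.671977
P(Rudder loop fails) [OR] = 1 − (1−0.389120) × (1−0.470226) × (1−0.671977) × (1−0.31) = 0.926751
P(Ship steering unresponsive) [AND] = 0.926751 × 0.13 × 0.08 = 0.009638
Rounded to 4 decimal places: P(Ship steering unresponsive) ≈ 0.0096.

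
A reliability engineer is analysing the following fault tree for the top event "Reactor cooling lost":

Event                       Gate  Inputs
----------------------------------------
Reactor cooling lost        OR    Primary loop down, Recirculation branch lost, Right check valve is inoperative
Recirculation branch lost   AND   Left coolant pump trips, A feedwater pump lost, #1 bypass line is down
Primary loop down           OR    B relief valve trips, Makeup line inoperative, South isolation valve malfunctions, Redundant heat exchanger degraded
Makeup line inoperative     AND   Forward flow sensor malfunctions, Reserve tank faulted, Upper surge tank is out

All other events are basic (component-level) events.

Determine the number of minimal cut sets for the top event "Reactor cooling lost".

6

Makeup line inoperative [AND]: one cut set from each child combined → 1 × 1 × 1 = 1 cut set(s).
Primary loop down [OR]: union of children's cut sets → 4 cut set(s).
Recirculation branch lost [AND]: one cut set from each child combined → 1 × 1 × 1 = 1 cut set(s).
Reactor cooling lost [OR]: union of children's cut sets → 6 cut set(s).
Minimal cut sets: {B relief valve trips}; {Forward flow sensor malfunctions, Reserve tank faulted, Upper surge tank is out}; {South isolation valve malfunctions}; {Redundant heat exchanger degraded}; {#1 bypass line is down, A feedwater pump lost, Left coolant pump trips}; {Right check valve is inoperative}.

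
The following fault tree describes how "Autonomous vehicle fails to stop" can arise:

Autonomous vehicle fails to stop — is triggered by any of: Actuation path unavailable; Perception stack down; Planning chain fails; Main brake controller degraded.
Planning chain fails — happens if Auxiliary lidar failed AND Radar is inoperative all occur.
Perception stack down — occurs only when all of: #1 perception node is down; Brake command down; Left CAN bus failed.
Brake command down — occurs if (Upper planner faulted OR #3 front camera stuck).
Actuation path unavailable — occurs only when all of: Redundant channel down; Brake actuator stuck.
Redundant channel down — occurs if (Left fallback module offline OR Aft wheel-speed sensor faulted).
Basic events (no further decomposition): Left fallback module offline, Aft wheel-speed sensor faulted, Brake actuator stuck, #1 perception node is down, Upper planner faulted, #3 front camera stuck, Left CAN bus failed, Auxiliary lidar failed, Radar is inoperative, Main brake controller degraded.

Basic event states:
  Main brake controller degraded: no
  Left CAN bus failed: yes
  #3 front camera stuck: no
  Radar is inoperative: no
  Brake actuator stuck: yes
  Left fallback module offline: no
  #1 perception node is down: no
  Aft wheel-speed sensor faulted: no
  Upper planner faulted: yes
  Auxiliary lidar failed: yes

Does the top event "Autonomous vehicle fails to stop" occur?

Redundant channel down [OR]: Left fallback module offline=not, Aft wheel-speed sensor faulted=not → no input occurs → does not occur.
Actuation path unavailable [AND]: Redundant channel down=not, Brake actuator stuck=occurs → not all inputs occur → does not occur.
Brake command down [OR]: Upper planner faulted=occurs, #3 front camera stuck=not → at least one input occurs → occurs.
Perception stack down [AND]: #1 perception node is down=not, Brake command down=occurs, Left CAN bus failed=occurs → not all inputs occur → does not occur.
Planning chain fails [AND]: Auxiliary lidar failed=occurs, Radar is inoperative=not → not all inputs occur → does not occur.
Autonomous vehicle fails to stop [OR]: Actuation path unavailable=not, Perception stack down=not, Planning chain fails=not, Main brake controller degraded=not → no input occurs → does not occur.

No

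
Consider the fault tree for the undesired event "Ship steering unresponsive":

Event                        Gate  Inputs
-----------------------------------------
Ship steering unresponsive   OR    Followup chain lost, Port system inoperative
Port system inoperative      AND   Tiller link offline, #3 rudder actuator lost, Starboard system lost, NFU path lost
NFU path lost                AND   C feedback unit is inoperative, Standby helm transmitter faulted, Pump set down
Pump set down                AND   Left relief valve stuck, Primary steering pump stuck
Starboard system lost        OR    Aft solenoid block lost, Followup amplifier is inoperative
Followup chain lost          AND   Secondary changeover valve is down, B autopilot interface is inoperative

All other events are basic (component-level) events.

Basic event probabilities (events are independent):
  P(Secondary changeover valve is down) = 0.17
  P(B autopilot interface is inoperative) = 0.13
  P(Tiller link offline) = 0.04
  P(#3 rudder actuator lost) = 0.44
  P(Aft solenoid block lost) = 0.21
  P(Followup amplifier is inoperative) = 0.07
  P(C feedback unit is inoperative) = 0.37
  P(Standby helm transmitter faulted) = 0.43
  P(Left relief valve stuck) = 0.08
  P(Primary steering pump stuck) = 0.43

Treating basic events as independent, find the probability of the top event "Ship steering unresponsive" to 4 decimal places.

P(Followup chain lost) [AND] = 0.17 × 0.13 = 0.022100
P(Starboard system lost) [OR] = 1 − (1−0.21) × (1−0.07) = 0.265300
P(Pump set down) [AND] = 0.08 × 0.43 = 0.034400
P(NFU path lost) [AND] = 0.37 × 0.43 × 0.034400 = 0.005473
P(Port system inoperative) [AND] = 0.04 × 0.44 × 0.265300 × 0.005473 = 0.000026
P(Ship steering unresponsive) [OR] = 1 − (1−0.022100) × (1−0.000026) = 0.022125
Rounded to 4 decimal places: P(Ship steering unresponsive) ≈ 0.0221.

0.0221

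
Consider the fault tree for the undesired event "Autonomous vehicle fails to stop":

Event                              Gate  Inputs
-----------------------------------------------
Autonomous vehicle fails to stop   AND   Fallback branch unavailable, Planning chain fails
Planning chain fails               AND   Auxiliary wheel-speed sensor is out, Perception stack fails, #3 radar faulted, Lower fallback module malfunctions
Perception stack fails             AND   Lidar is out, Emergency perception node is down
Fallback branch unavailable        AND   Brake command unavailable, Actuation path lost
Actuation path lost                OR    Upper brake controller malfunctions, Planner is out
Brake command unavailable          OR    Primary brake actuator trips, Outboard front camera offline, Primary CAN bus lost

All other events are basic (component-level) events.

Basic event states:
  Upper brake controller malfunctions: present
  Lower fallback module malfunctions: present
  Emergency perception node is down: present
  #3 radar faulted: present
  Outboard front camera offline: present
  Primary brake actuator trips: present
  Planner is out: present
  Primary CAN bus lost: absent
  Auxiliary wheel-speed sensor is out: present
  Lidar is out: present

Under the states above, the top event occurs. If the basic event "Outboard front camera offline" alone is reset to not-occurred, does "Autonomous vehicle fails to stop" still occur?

Counterfactual: set "Outboard front camera offline" to not occurred.
Brake command unavailable [OR]: Primary brake actuator trips=occurs, Outboard front camera offline=not, Primary CAN bus lost=not → at least one input occurs → occurs.
Actuation path lost [OR]: Upper brake controller malfunctions=occurs, Planner is out=occurs → at least one input occurs → occurs.
Fallback branch unavailable [AND]: Brake command unavailable=occurs, Actuation path lost=occurs → all inputs occur → occurs.
Perception stack fails [AND]: Lidar is out=occurs, Emergency perception node is down=occurs → all inputs occur → occurs.
Planning chain fails [AND]: Auxiliary wheel-speed sensor is out=occurs, Perception stack fails=occurs, #3 radar faulted=occurs, Lower fallback module malfunctions=occurs → all inputs occur → occurs.
Autonomous vehicle fails to stop [AND]: Fallback branch unavailable=occurs, Planning chain fails=occurs → all inputs occur → occurs.

Yes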